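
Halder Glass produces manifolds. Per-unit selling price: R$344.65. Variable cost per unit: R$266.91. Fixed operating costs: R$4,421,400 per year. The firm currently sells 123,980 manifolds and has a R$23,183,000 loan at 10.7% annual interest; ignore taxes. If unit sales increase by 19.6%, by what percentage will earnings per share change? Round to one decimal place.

+69.0%

Contribution at this volume is 123,980 × R$77.74 = R$9,638,205.20.
EBIT = R$9,638,205.20 − R$4,421,400 = R$5,216,805.20.
Interest = R$2,480,581.00, so EBIT − I = R$2,736,224.20.
Degree of combined leverage = contribution ÷ (EBIT − I) = R$9,638,205.20 ÷ R$2,736,224.20 = 3.5224.
%ΔEPS = DCL × %ΔSales = 3.5224 × +19.6% = +69.0%.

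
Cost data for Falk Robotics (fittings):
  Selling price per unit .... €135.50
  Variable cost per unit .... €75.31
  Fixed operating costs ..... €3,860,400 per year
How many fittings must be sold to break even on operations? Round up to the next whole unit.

64,137 fittings

Contribution margin per unit = €135.50 − €75.31 = €60.19.
Units to break even: €3,860,400 ÷ €60.19 = 64,136.90, rounded up to 64,137.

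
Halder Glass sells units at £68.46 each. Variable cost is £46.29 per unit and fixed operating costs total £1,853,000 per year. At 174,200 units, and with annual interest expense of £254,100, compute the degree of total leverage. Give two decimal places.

2.20

At 174,200 units, contribution = 174,200 × £22.17 = £3,862,014.00.
Subtracting fixed costs: EBIT = £3,862,014.00 − £1,853,000 = £2,009,014.00. Interest = £254,100.00, so EBIT − I = £1,754,914.00.
DCL = contribution ÷ (EBIT − I) = £3,862,014.00 ÷ £1,754,914.00 = 2.2007.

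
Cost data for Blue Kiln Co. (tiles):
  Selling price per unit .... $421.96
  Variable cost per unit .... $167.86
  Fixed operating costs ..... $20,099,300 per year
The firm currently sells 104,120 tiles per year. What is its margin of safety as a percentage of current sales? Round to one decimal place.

24.0%

Unit CM = price − variable cost = $421.96 − $167.86 = $254.10. Break-even units = $20,099,300 ÷ $254.10 = 79,099.96; break-even revenue = 79,099.96 × $421.96 = $33,377,019.39.
Actual sales revenue = 104,120 × $421.96 = $43,934,475.20.
Margin of safety = ($43,934,475.20 − $33,377,019.39) ÷ $43,934,475.20 = 24.0%.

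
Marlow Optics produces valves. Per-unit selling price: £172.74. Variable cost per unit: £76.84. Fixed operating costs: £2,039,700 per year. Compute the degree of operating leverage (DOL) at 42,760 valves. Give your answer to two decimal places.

1.99

Total contribution margin = 42,760 × £95.90 = £4,100,684.00.
EBIT = £4,100,684.00 − £2,039,700 = £2,060,984.00.
So DOL = total CM / EBIT = £4,100,684.00 / £2,060,984.00 = 1.9897.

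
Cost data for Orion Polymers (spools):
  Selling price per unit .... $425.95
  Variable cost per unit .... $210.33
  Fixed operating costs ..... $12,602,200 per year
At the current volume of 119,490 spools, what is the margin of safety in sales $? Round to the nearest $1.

$26,001,547

Each unit contributes $425.95 − $210.33 = $215.62. Break-even units = $12,602,200 ÷ $215.62 = 58,446.34; break-even revenue = 58,446.34 × $425.95 = $24,895,218.86.
Current sales = 119,490 × $425.95 = $50,896,765.50.
Margin of safety = $50,896,765.50 − $24,895,218.86 = $26,001,547.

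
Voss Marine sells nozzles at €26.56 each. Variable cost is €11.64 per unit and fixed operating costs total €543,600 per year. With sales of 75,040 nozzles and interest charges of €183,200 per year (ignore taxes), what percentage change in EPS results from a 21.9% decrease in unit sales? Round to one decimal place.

At 75,040 units, contribution = 75,040 × €14.92 = €1,119,596.80.
Operating income = contribution − fixed costs = €1,119,596.80 − €543,600 = €575,996.80.
Interest = €183,200.00, so EBIT − I = €392,796.80.
DCL = total CM / (EBIT − I) = €1,119,596.80 / €392,796.80 = 2.8503.
EPS therefore changes by 2.8503 × (-21.9%) = -62.4%.

-62.4%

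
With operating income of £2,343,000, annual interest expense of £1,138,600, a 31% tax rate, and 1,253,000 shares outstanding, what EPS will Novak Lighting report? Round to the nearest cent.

£0.66

Pre-tax income = £2,343,000 − £1,138,600.00 = £1,204,400.00.
Net income = £1,204,400.00 × (1 − 0.31) = £831,036.00.
EPS = £831,036.00 ÷ 1,253,000 = £0.66.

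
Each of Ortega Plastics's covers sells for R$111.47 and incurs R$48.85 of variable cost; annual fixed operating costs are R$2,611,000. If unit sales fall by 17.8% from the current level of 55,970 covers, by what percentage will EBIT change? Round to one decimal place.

Total contribution margin = 55,970 × R$62.62 = R$3,504,841.40.
Operating income = contribution − fixed costs = R$3,504,841.40 − R$2,611,000 = R$893,841.40.
So DOL = total CM / EBIT = R$3,504,841.40 / R$893,841.40 = 3.9211.
So EBIT moves 3.9211 × (-17.8%) = -69.8%.

-69.8%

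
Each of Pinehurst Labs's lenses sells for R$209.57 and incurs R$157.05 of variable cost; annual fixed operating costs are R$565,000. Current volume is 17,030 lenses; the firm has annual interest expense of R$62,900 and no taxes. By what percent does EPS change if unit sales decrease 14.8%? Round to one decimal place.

At 17,030 units, contribution = 17,030 × R$52.52 = R$894,415.60.
Subtracting fixed costs: EBIT = R$894,415.60 − R$565,000 = R$329,415.60.
Interest = R$62,900.00, so EBIT − I = R$266,515.60.
DCL = total CM / (EBIT − I) = R$894,415.60 / R$266,515.60 = 3.3560.
%ΔEPS = DCL × %ΔSales = 3.3560 × -14.8% = -49.7%.

-49.7%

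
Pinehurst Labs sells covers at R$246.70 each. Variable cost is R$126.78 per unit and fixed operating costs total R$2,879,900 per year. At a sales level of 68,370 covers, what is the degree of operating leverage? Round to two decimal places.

1.54

Contribution at this volume is 68,370 × R$119.92 = R$8,198,930.40.
Operating income = contribution − fixed costs = R$8,198,930.40 − R$2,879,900 = R$5,319,030.40.
DOL = contribution ÷ EBIT = R$8,198,930.40 ÷ R$5,319,030.40 = 1.5414.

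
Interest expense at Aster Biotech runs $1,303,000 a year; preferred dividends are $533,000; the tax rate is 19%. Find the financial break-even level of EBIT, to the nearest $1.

$1,961,025

Preferred dividends are paid after tax, so their pre-tax equivalent is $533,000 ÷ (1 − 0.19) = $658,024.69.
Financial break-even EBIT = interest + D_p ÷ (1 − t) = $1,303,000 + $658,024.69 = $1,961,024.69.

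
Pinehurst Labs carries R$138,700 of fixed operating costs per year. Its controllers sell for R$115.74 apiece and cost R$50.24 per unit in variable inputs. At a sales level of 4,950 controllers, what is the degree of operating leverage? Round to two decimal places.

1.75

At 4,950 units, contribution = 4,950 × R$65.50 = R$324,225.00.
Subtracting fixed costs: EBIT = R$324,225.00 − R$138,700 = R$185,525.00.
So DOL = total CM / EBIT = R$324,225.00 / R$185,525.00 = 1.7476.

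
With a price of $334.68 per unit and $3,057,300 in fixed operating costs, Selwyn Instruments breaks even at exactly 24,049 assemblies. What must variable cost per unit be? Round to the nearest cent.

At break-even, FC = Q × (P − VC), so P − VC = $3,057,300 ÷ 24,049 = $127.1279.
Hence VC = price − CM = $334.68 − $127.1279 = $207.55.

$207.55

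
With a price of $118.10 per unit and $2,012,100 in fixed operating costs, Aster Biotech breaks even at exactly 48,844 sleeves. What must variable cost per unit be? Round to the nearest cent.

$76.91

Contribution per unit must be FC / Q = $2,012,100 / 48,844 = $41.1944.
Variable cost per unit = $118.10 − $41.1944 = $76.91.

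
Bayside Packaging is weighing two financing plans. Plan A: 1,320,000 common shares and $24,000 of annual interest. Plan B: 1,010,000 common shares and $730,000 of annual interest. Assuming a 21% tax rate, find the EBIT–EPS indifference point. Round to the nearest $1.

$3,030,194

Set EPS_A = EPS_B: (EBIT − $24,000)(1 − 0.21) ÷ 1,320,000 = (EBIT − $730,000)(1 − 0.21) ÷ 1,010,000.
Cancelling (1 − t) and cross-multiplying: 1,010,000·(EBIT − 24,000) = 1,320,000·(EBIT − 730,000).
EBIT × (1,320,000 − 1,010,000) = 730,000 × 1,320,000 − 24,000 × 1,010,000 = 939,360,000,000, so EBIT = 939,360,000,000 ÷ 310,000 = 3,030,193.55.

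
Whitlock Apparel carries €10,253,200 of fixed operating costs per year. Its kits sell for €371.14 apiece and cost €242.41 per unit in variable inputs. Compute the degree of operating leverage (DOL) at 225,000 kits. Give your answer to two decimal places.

1.55

Contribution at this volume is 225,000 × €128.73 = €28,964,250.00.
EBIT = €28,964,250.00 − €10,253,200 = €18,711,050.00.
DOL = contribution ÷ EBIT = €28,964,250.00 ÷ €18,711,050.00 = 1.5480.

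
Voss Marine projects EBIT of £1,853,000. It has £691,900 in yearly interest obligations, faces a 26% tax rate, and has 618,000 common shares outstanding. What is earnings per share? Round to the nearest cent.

£1.39

Pre-tax income = £1,853,000 − £691,900.00 = £1,161,100.00.
After tax at 26%: net income = £1,161,100.00 × 0.74 = £859,214.00.
EPS = £859,214.00 ÷ 618,000 = £1.39.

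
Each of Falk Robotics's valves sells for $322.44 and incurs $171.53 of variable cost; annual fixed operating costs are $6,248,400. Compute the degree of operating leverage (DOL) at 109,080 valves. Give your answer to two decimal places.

Contribution at this volume is 109,080 × $150.91 = $16,461,262.80.
Operating income = contribution − fixed costs = $16,461,262.80 − $6,248,400 = $10,212,862.80.
DOL = contribution ÷ EBIT = $16,461,262.80 ÷ $10,212,862.80 = 1.6118.

1.61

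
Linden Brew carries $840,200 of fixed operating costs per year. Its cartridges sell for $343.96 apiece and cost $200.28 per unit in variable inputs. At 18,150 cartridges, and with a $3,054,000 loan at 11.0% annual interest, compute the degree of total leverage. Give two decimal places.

1.82

Contribution at this volume is 18,150 × $143.68 = $2,607,792.00.
EBIT = $2,607,792.00 − $840,200 = $1,767,592.00. Interest = $335,940.00, so EBIT − I = $1,431,652.00.
Degree of total leverage = total CM / (EBIT − interest) = $2,607,792.00 / $1,431,652.00 = 1.8215.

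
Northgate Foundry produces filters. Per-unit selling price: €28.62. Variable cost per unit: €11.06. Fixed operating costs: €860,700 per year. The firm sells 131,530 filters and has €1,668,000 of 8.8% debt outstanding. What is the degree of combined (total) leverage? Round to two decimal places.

1.77

Total contribution margin = 131,530 × €17.56 = €2,309,666.80.
Operating income = contribution − fixed costs = €2,309,666.80 − €860,700 = €1,448,966.80. Interest = €146,784.00, so EBIT − I = €1,302,182.80.
Degree of total leverage = total CM / (EBIT − interest) = €2,309,666.80 / €1,302,182.80 = 1.7737.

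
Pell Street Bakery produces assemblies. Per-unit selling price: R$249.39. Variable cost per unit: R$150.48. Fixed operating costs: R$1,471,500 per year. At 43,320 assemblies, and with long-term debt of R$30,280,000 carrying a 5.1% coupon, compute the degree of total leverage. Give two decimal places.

3.38

Total contribution margin = 43,320 × R$98.91 = R$4,284,781.20.
EBIT = R$4,284,781.20 − R$1,471,500 = R$2,813,281.20. Interest = R$1,544,280.00, so EBIT − I = R$1,269,001.20.
DCL = contribution ÷ (EBIT − I) = R$4,284,781.20 ÷ R$1,269,001.20 = 3.3765.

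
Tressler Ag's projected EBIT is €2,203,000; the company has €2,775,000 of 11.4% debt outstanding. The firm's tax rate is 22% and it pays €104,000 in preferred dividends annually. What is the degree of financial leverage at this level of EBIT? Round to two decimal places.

Annual interest charges come to €316,350.00.
Pre-tax preferred-dividend burden = €104,000 ÷ (1 − 0.22) = €133,333.33.
DFL = EBIT ÷ [EBIT − I − D_p/(1−t)] = €2,203,000 ÷ [€2,203,000 − €316,350.00 − €133,333.33] = €2,203,000 ÷ €1,753,316.67 = 1.2565.

1.26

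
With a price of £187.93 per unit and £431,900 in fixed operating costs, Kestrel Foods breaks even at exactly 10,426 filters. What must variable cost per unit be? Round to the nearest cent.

£146.50

At break-even, FC = Q × (P − VC), so P − VC = £431,900 ÷ 10,426 = £41.4253.
Variable cost per unit = £187.93 − £41.4253 = £146.50.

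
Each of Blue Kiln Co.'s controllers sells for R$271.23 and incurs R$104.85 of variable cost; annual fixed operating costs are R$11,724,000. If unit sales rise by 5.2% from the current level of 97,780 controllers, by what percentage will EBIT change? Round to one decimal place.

+18.6%

Total contribution margin = 97,780 × R$166.38 = R$16,268,636.40.
Operating income = contribution − fixed costs = R$16,268,636.40 − R$11,724,000 = R$4,544,636.40.
Degree of operating leverage = R$16,268,636.40 / R$4,544,636.40 = 3.5797.
Operating income changes by 3.5797 × +5.2% = +18.6%.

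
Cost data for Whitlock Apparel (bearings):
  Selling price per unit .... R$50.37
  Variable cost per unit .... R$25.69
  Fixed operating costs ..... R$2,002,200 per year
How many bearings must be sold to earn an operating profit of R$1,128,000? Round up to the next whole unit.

126,832 bearings

Each unit contributes R$50.37 − R$25.69 = R$24.68.
Required volume = (fixed costs + target profit) ÷ CM = (R$2,002,200 + R$1,128,000) ÷ R$24.68 = 126,831.44, so 126,832 bearings.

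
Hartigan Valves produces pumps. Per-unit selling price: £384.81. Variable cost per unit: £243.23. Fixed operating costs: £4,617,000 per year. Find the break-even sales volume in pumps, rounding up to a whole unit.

32,611 pumps

Each unit contributes £384.81 − £243.23 = £141.58.
Break-even Q = £4,617,000 / £141.58 = 32,610.54 → 32,611 pumps.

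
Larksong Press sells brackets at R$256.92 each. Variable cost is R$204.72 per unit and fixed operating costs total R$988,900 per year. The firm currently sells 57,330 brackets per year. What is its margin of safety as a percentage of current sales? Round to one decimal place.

Unit CM = price − variable cost = R$256.92 − R$204.72 = R$52.20. Break-even units = R$988,900 ÷ R$52.20 = 18,944.44; break-even revenue = 18,944.44 × R$256.92 = R$4,867,206.67.
Actual sales revenue = 57,330 × R$256.92 = R$14,729,223.60.
Margin of safety = (R$14,729,223.60 − R$4,867,206.67) ÷ R$14,729,223.60 = 67.0%.

67.0%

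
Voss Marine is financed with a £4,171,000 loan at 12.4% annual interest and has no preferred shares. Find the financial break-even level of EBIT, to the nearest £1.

Annual interest = 12.4% × £4,171,000 = £517,204.00.
Without preferred stock the financial break-even is simply EBIT = interest = £517,204.00.

£517,204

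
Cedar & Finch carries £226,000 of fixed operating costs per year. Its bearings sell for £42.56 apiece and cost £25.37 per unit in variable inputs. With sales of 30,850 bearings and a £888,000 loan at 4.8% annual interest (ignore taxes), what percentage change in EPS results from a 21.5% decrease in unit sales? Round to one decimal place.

-43.6%

Contribution at this volume is 30,850 × £17.19 = £530,311.50.
Subtracting fixed costs: EBIT = £530,311.50 − £226,000 = £304,311.50.
Interest = £42,624.00, so EBIT − I = £261,687.50.
Degree of combined leverage = contribution ÷ (EBIT − I) = £530,311.50 ÷ £261,687.50 = 2.0265.
EPS therefore changes by 2.0265 × (-21.5%) = -43.6%.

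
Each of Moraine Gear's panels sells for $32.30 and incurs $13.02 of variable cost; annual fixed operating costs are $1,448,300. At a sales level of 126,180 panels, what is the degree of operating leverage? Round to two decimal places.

Total contribution margin = 126,180 × $19.28 = $2,432,750.40.
Subtracting fixed costs: EBIT = $2,432,750.40 − $1,448,300 = $984,450.40.
DOL = contribution ÷ EBIT = $2,432,750.40 ÷ $984,450.40 = 2.4712.

2.47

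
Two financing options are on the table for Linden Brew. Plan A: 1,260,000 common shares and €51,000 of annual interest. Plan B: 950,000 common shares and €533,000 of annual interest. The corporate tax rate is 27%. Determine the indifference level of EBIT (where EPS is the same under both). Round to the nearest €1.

Set EPS_A = EPS_B: (EBIT − €51,000)(1 − 0.27) ÷ 1,260,000 = (EBIT − €533,000)(1 − 0.27) ÷ 950,000.
The (1 − t) factor cancels: (EBIT − 51,000) × 950,000 = (EBIT − 533,000) × 1,260,000.
Solving, EBIT = (533,000·1,260,000 − 51,000·950,000) / (1,260,000 − 950,000) = 623,130,000,000 / 310,000 = 2,010,096.77.

€2,010,097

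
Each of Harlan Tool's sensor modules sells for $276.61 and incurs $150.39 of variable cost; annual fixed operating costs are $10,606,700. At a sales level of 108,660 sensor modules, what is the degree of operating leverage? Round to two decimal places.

4.41

Total contribution margin = 108,660 × $126.22 = $13,715,065.20.
Subtracting fixed costs: EBIT = $13,715,065.20 − $10,606,700 = $3,108,365.20.
Degree of operating leverage = $13,715,065.20 / $3,108,365.20 = 4.4123.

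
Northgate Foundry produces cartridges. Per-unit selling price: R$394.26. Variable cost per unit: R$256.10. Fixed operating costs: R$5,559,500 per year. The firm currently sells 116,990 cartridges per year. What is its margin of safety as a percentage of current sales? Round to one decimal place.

Each unit contributes R$394.26 − R$256.10 = R$138.16. Break-even units = R$5,559,500 ÷ R$138.16 = 40,239.58; break-even revenue = 40,239.58 × R$394.26 = R$15,864,855.75.
Actual sales revenue = 116,990 × R$394.26 = R$46,124,477.40.
Margin of safety = (R$46,124,477.40 − R$15,864,855.75) ÷ R$46,124,477.40 = 65.6%.

65.6%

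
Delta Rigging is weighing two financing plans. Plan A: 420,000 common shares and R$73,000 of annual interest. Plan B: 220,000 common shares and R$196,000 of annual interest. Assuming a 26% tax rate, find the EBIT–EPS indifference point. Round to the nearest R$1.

R$331,300

Set EPS_A = EPS_B: (EBIT − R$73,000)(1 − 0.26) ÷ 420,000 = (EBIT − R$196,000)(1 − 0.26) ÷ 220,000.
The (1 − t) factor cancels: (EBIT − 73,000) × 220,000 = (EBIT − 196,000) × 420,000.
Solving, EBIT = (196,000·420,000 − 73,000·220,000) / (420,000 − 220,000) = 66,260,000,000 / 200,000 = 331,300.00.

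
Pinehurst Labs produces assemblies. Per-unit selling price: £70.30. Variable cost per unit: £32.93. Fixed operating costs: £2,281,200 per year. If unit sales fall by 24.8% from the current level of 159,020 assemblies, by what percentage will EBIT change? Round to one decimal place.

-40.3%

Total contribution margin = 159,020 × £37.37 = £5,942,577.40.
EBIT = £5,942,577.40 − £2,281,200 = £3,661,377.40.
Degree of operating leverage = £5,942,577.40 / £3,661,377.40 = 1.6230.
%ΔEBIT = DOL × %ΔSales = 1.6230 × -24.8% = -40.3%.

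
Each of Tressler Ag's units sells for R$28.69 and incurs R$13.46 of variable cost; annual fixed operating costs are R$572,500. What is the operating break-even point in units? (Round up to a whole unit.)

37,591 units

Each unit contributes R$28.69 − R$13.46 = R$15.23.
Break-even volume = fixed costs ÷ CM per unit = R$572,500 ÷ R$15.23 = 37,590.28, so 37,591 units.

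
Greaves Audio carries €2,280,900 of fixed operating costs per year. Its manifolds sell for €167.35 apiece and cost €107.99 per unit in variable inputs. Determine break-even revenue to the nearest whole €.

€6,430,401

Contribution margin per unit = €167.35 − €107.99 = €59.36, a CM ratio of €59.36 ÷ €167.35 = 0.3547.
Break-even sales = FC ÷ CM ratio = €2,280,900 × €167.35 / €59.36 = €6,430,401.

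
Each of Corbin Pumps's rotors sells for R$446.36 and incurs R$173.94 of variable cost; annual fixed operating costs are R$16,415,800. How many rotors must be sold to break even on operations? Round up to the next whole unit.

Unit CM = price − variable cost = R$446.36 − R$173.94 = R$272.42.
Break-even volume = fixed costs ÷ CM per unit = R$16,415,800 ÷ R$272.42 = 60,259.16, so 60,260 rotors.

60,260 rotors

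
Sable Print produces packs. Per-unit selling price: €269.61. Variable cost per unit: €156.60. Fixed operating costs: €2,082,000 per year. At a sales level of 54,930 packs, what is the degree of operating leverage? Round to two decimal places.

1.50

Contribution at this volume is 54,930 × €113.01 = €6,207,639.30.
Operating income = contribution − fixed costs = €6,207,639.30 − €2,082,000 = €4,125,639.30.
So DOL = total CM / EBIT = €6,207,639.30 / €4,125,639.30 = 1.5046.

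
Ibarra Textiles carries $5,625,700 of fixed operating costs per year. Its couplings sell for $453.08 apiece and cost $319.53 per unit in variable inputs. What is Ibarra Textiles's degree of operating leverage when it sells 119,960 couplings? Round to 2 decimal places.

1.54

Total contribution margin = 119,960 × $133.55 = $16,020,658.00.
Subtracting fixed costs: EBIT = $16,020,658.00 − $5,625,700 = $10,394,958.00.
Degree of operating leverage = $16,020,658.00 / $10,394,958.00 = 1.5412.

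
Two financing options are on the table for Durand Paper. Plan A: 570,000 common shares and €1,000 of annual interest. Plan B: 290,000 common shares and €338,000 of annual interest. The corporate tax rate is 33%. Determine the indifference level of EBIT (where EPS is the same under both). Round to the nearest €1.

€687,036

Set EPS_A = EPS_B: (EBIT − €1,000)(1 − 0.33) ÷ 570,000 = (EBIT − €338,000)(1 − 0.33) ÷ 290,000.
The (1 − t) factor cancels: (EBIT − 1,000) × 290,000 = (EBIT − 338,000) × 570,000.
EBIT × (570,000 − 290,000) = 338,000 × 570,000 − 1,000 × 290,000 = 192,370,000,000, so EBIT = 192,370,000,000 ÷ 280,000 = 687,035.71.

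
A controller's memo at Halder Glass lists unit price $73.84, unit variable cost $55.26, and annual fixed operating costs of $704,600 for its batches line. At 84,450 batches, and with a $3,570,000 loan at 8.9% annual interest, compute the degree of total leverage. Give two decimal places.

2.87

At 84,450 units, contribution = 84,450 × $18.58 = $1,569,081.00.
Subtracting fixed costs: EBIT = $1,569,081.00 − $704,600 = $864,481.00. Interest = $317,730.00, so EBIT − I = $546,751.00.
DCL = contribution ÷ (EBIT − I) = $1,569,081.00 ÷ $546,751.00 = 2.8698.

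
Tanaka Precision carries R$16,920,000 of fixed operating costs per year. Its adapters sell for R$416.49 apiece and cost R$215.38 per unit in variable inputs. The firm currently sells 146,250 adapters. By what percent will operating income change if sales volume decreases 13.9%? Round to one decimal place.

Contribution at this volume is 146,250 × R$201.11 = R$29,412,337.50.
Subtracting fixed costs: EBIT = R$29,412,337.50 − R$16,920,000 = R$12,492,337.50.
Degree of operating leverage = R$29,412,337.50 / R$12,492,337.50 = 2.3544.
Operating income changes by 2.3544 × -13.9% = -32.7%.

-32.7%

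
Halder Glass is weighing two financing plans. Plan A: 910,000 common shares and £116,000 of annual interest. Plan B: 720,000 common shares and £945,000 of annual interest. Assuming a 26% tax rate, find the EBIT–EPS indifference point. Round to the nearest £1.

At indifference, (EBIT − 116,000)(1 − t)/910,000 = (EBIT − 945,000)(1 − t)/720,000.
Cancelling (1 − t) and cross-multiplying: 720,000·(EBIT − 116,000) = 910,000·(EBIT − 945,000).
EBIT × (910,000 − 720,000) = 945,000 × 910,000 − 116,000 × 720,000 = 776,430,000,000, so EBIT = 776,430,000,000 ÷ 190,000 = 4,086,473.68.

£4,086,474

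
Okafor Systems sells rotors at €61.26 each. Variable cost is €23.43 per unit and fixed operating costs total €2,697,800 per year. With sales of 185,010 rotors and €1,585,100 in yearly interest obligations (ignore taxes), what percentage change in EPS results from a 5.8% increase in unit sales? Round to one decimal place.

Total contribution margin = 185,010 × €37.83 = €6,998,928.30.
Operating income = contribution − fixed costs = €6,998,928.30 − €2,697,800 = €4,301,128.30.
After interest of €1,585,100.00, pre-tax earnings = €2,716,028.30.
Degree of combined leverage = contribution ÷ (EBIT − I) = €6,998,928.30 ÷ €2,716,028.30 = 2.5769.
EPS therefore changes by 2.5769 × (+5.8%) = +14.9%.

+14.9%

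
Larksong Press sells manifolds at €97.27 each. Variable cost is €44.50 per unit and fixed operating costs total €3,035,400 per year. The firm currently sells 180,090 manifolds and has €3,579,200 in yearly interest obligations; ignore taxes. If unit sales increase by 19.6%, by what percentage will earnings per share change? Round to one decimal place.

+64.5%

At 180,090 units, contribution = 180,090 × €52.77 = €9,503,349.30.
EBIT = €9,503,349.30 − €3,035,400 = €6,467,949.30.
Interest = €3,579,200.00, so EBIT − I = €2,888,749.30.
DCL = total CM / (EBIT − I) = €9,503,349.30 / €2,888,749.30 = 3.2898.
EPS therefore changes by 3.2898 × (+19.6%) = +64.5%.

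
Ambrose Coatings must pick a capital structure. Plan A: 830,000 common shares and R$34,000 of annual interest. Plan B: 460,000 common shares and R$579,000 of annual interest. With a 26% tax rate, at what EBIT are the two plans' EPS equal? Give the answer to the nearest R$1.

R$1,256,568

At indifference, (EBIT − 34,000)(1 − t)/830,000 = (EBIT − 579,000)(1 − t)/460,000.
The (1 − t) factor cancels: (EBIT − 34,000) × 460,000 = (EBIT − 579,000) × 830,000.
EBIT × (830,000 − 460,000) = 579,000 × 830,000 − 34,000 × 460,000 = 464,930,000,000, so EBIT = 464,930,000,000 ÷ 370,000 = 1,256,567.57.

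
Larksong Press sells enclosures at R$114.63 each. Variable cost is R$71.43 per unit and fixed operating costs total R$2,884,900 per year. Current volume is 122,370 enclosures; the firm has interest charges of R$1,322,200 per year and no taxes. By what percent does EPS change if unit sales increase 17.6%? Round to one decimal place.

Total contribution margin = 122,370 × R$43.20 = R$5,286,384.00.
Subtracting fixed costs: EBIT = R$5,286,384.00 − R$2,884,900 = R$2,401,484.00.
Interest = R$1,322,200.00, so EBIT − I = R$1,079,284.00.
DCL = total CM / (EBIT − I) = R$5,286,384.00 / R$1,079,284.00 = 4.8980.
EPS therefore changes by 4.8980 × (+17.6%) = +86.2%.

+86.2%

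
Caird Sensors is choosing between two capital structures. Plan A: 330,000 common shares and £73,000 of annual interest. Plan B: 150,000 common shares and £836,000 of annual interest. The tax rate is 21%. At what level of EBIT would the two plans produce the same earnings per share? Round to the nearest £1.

£1,471,833

At indifference, (EBIT − 73,000)(1 − t)/330,000 = (EBIT − 836,000)(1 − t)/150,000.
The (1 − t) factor cancels: (EBIT − 73,000) × 150,000 = (EBIT − 836,000) × 330,000.
Solving, EBIT = (836,000·330,000 − 73,000·150,000) / (330,000 − 150,000) = 264,930,000,000 / 180,000 = 1,471,833.33.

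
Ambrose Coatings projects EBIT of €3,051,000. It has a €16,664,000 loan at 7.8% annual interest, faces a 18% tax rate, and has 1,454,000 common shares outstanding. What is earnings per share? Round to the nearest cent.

€0.99

Interest = €1,299,792.00, so EBT = €3,051,000 − €1,299,792.00 = €1,751,208.00.
After tax at 18%: net income = €1,751,208.00 × 0.82 = €1,435,990.56.
EPS = €1,435,990.56 ÷ 1,454,000 = €0.99.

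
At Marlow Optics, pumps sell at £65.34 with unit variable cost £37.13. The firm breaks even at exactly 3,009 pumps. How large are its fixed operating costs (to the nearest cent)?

Contribution margin per unit = £65.34 − £37.13 = £28.21.
Since BE = FC / CM, FC = 3,009 × £28.21 = £84,883.89.

£84,883.89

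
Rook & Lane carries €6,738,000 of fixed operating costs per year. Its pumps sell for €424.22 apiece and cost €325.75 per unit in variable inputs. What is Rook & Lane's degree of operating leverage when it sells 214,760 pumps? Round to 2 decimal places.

Total contribution margin = 214,760 × €98.47 = €21,147,417.20.
Subtracting fixed costs: EBIT = €21,147,417.20 − €6,738,000 = €14,409,417.20.
Degree of operating leverage = €21,147,417.20 / €14,409,417.20 = 1.4676.

1.47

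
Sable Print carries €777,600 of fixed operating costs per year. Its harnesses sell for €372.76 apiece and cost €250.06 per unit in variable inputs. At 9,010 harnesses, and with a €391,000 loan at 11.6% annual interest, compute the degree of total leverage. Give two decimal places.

Contribution at this volume is 9,010 × €122.70 = €1,105,527.00.
Subtracting fixed costs: EBIT = €1,105,527.00 − €777,600 = €327,927.00. Interest = €45,356.00, so EBIT − I = €282,571.00.
DCL = contribution ÷ (EBIT − I) = €1,105,527.00 ÷ €282,571.00 = 3.9124.

3.91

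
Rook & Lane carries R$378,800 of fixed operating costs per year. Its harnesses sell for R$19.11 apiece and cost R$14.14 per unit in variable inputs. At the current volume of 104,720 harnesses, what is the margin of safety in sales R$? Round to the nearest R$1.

R$544,687

Each unit contributes R$19.11 − R$14.14 = R$4.97. Break-even units = R$378,800 ÷ R$4.97 = 76,217.30; break-even revenue = 76,217.30 × R$19.11 = R$1,456,512.68.
Actual sales revenue = 104,720 × R$19.11 = R$2,001,199.20.
Margin of safety = R$2,001,199.20 − R$1,456,512.68 = R$544,687.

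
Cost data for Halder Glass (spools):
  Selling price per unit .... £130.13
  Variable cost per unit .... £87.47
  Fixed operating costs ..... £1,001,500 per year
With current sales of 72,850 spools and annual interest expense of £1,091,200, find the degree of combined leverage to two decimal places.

3.06

At 72,850 units, contribution = 72,850 × £42.66 = £3,107,781.00.
Operating income = contribution − fixed costs = £3,107,781.00 − £1,001,500 = £2,106,281.00. Interest = £1,091,200.00, so EBIT − I = £1,015,081.00.
Degree of total leverage = total CM / (EBIT − interest) = £3,107,781.00 / £1,015,081.00 = 3.0616.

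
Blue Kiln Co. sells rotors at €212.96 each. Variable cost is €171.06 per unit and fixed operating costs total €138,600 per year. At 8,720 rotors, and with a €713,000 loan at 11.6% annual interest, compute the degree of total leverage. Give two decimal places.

Contribution at this volume is 8,720 × €41.90 = €365,368.00.
EBIT = €365,368.00 − €138,600 = €226,768.00. Interest = €82,708.00.
DOL = €365,368.00 ÷ €226,768.00 = 1.6112; DFL = €226,768.00 ÷ €144,060.00 = 1.5741.
DCL = DOL × DFL = 1.6112 × 1.5741 = 2.5362.

2.54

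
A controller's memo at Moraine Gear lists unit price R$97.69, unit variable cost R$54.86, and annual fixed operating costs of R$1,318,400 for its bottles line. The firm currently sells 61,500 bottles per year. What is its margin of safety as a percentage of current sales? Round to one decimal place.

Contribution margin per unit = R$97.69 − R$54.86 = R$42.83. Break-even units = R$1,318,400 ÷ R$42.83 = 30,782.16; break-even revenue = 30,782.16 × R$97.69 = R$3,007,109.41.
Actual sales revenue = 61,500 × R$97.69 = R$6,007,935.00.
Margin of safety = (R$6,007,935.00 − R$3,007,109.41) ÷ R$6,007,935.00 = 49.9%.

49.9%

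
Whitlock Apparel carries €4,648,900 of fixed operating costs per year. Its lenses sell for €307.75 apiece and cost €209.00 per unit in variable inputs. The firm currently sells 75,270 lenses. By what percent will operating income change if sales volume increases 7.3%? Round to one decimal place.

+19.5%

At 75,270 units, contribution = 75,270 × €98.75 = €7,432,912.50.
Subtracting fixed costs: EBIT = €7,432,912.50 − €4,648,900 = €2,784,012.50.
DOL = contribution ÷ EBIT = €7,432,912.50 ÷ €2,784,012.50 = 2.6699.
So EBIT moves 2.6699 × (+7.3%) = +19.5%.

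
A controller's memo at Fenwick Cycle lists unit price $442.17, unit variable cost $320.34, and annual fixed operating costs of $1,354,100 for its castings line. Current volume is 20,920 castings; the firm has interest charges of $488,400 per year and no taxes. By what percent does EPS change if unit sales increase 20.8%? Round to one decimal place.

+75.1%

Total contribution margin = 20,920 × $121.83 = $2,548,683.60.
Operating income = contribution − fixed costs = $2,548,683.60 − $1,354,100 = $1,194,583.60.
After interest of $488,400.00, pre-tax earnings = $706,183.60.
DCL = total CM / (EBIT − I) = $2,548,683.60 / $706,183.60 = 3.6091.
EPS therefore changes by 3.6091 × (+20.8%) = +75.1%.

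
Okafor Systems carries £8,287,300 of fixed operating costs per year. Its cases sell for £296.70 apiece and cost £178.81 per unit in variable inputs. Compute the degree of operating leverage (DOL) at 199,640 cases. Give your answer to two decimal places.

1.54

Total contribution margin = 199,640 × £117.89 = £23,535,559.60.
Operating income = contribution − fixed costs = £23,535,559.60 − £8,287,300 = £15,248,259.60.
Degree of operating leverage = £23,535,559.60 / £15,248,259.60 = 1.5435.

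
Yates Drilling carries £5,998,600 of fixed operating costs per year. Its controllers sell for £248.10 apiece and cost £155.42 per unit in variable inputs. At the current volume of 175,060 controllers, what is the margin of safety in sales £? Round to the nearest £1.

£27,374,416

Each unit contributes £248.10 − £155.42 = £92.68. Break-even units = £5,998,600 ÷ £92.68 = 64,723.78; break-even revenue = 64,723.78 × £248.10 = £16,057,970.00.
Actual sales revenue = 175,060 × £248.10 = £43,432,386.00.
Margin of safety = £43,432,386.00 − £16,057,970.00 = £27,374,416.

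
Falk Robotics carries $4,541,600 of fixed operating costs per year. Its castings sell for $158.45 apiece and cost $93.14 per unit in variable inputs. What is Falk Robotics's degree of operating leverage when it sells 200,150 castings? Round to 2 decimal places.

Total contribution margin = 200,150 × $65.31 = $13,071,796.50.
Subtracting fixed costs: EBIT = $13,071,796.50 − $4,541,600 = $8,530,196.50.
Degree of operating leverage = $13,071,796.50 / $8,530,196.50 = 1.5324.

1.53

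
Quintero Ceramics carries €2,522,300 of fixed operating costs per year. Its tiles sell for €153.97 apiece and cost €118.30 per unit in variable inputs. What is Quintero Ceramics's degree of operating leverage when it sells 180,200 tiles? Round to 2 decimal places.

At 180,200 units, contribution = 180,200 × €35.67 = €6,427,734.00.
Operating income = contribution − fixed costs = €6,427,734.00 − €2,522,300 = €3,905,434.00.
Degree of operating leverage = €6,427,734.00 / €3,905,434.00 = 1.6458.

1.65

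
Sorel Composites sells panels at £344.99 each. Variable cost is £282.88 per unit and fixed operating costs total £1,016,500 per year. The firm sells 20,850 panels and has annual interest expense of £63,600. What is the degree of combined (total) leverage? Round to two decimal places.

Contribution at this volume is 20,850 × £62.11 = £1,294,993.50.
Operating income = contribution − fixed costs = £1,294,993.50 − £1,016,500 = £278,493.50. Interest = £63,600.00.
DOL = £1,294,993.50 ÷ £278,493.50 = 4.6500; DFL = £278,493.50 ÷ £214,893.50 = 1.2960.
DCL = DOL × DFL = 4.6500 × 1.2960 = 6.0264.

6.03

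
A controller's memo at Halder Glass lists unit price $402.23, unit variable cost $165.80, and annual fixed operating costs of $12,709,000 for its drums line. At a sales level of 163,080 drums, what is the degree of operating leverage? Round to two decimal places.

1.49

At 163,080 units, contribution = 163,080 × $236.43 = $38,557,004.40.
EBIT = $38,557,004.40 − $12,709,000 = $25,848,004.40.
Degree of operating leverage = $38,557,004.40 / $25,848,004.40 = 1.4917.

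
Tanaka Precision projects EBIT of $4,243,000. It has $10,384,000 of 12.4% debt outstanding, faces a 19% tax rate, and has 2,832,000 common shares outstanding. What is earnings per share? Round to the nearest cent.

Pre-tax income = $4,243,000 − $1,287,616.00 = $2,955,384.00.
After tax at 19%: net income = $2,955,384.00 × 0.81 = $2,393,861.04.
EPS = $2,393,861.04 ÷ 2,832,000 = $0.85.

$0.85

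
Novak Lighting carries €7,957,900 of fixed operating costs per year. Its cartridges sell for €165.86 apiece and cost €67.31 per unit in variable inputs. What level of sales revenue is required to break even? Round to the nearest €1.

€13,393,174

CM per unit = €165.86 − €67.31 = €98.55; CM ratio = €98.55 / €165.86 = 0.5942.
Break-even revenue = fixed costs × price ÷ CM = €7,957,900 × €165.86 ÷ €98.55 = €13,393,174.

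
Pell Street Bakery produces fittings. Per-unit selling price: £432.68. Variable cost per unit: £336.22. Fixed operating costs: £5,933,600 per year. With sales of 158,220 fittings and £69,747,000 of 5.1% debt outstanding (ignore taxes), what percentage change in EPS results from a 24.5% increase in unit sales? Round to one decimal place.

Total contribution margin = 158,220 × £96.46 = £15,261,901.20.
Subtracting fixed costs: EBIT = £15,261,901.20 − £5,933,600 = £9,328,301.20.
Interest = £3,557,097.00, so EBIT − I = £5,771,204.20.
DCL = total CM / (EBIT − I) = £15,261,901.20 / £5,771,204.20 = 2.6445.
%ΔEPS = DCL × %ΔSales = 2.6445 × +24.5% = +64.8%.

+64.8%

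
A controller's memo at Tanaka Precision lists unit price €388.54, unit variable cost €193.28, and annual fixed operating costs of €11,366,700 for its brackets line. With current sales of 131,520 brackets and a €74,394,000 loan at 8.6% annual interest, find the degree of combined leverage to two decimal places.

Total contribution margin = 131,520 × €195.26 = €25,680,595.20.
Operating income = contribution − fixed costs = €25,680,595.20 − €11,366,700 = €14,313,895.20. Interest = €6,397,884.00.
DOL = €25,680,595.20 ÷ €14,313,895.20 = 1.7941; DFL = €14,313,895.20 ÷ €7,916,011.20 = 1.8082.
Combined leverage = 1.7941 × 1.8082 = 3.2441.

3.24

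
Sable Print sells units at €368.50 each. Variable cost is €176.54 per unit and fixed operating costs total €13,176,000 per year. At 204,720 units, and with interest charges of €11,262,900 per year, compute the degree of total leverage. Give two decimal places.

2.64

Contribution at this volume is 204,720 × €191.96 = €39,298,051.20.
Operating income = contribution − fixed costs = €39,298,051.20 − €13,176,000 = €26,122,051.20. Interest = €11,262,900.00, so EBIT − I = €14,859,151.20.
Degree of total leverage = total CM / (EBIT − interest) = €39,298,051.20 / €14,859,151.20 = 2.6447.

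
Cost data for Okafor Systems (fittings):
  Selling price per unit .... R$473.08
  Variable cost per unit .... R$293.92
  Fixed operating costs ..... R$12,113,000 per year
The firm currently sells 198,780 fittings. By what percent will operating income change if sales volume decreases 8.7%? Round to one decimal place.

-13.2%

Contribution at this volume is 198,780 × R$179.16 = R$35,613,424.80.
Subtracting fixed costs: EBIT = R$35,613,424.80 − R$12,113,000 = R$23,500,424.80.
Degree of operating leverage = R$35,613,424.80 / R$23,500,424.80 = 1.5154.
Operating income changes by 1.5154 × -8.7% = -13.2%.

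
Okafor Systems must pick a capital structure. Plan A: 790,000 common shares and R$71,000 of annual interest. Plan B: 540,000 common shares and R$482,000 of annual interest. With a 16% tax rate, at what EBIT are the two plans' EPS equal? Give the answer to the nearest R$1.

Set EPS_A = EPS_B: (EBIT − R$71,000)(1 − 0.16) ÷ 790,000 = (EBIT − R$482,000)(1 − 0.16) ÷ 540,000.
The (1 − t) factor cancels: (EBIT − 71,000) × 540,000 = (EBIT − 482,000) × 790,000.
EBIT × (790,000 − 540,000) = 482,000 × 790,000 − 71,000 × 540,000 = 342,440,000,000, so EBIT = 342,440,000,000 ÷ 250,000 = 1,369,760.00.

R$1,369,760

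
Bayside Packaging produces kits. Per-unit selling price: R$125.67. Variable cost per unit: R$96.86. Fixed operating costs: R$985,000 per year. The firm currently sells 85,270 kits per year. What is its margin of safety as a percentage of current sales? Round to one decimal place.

59.9%

Each unit contributes R$125.67 − R$96.86 = R$28.81. Break-even units = R$985,000 ÷ R$28.81 = 34,189.52; break-even revenue = 34,189.52 × R$125.67 = R$4,296,596.67.
Current sales = 85,270 × R$125.67 = R$10,715,880.90.
Margin of safety = (R$10,715,880.90 − R$4,296,596.67) ÷ R$10,715,880.90 = 59.9%.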